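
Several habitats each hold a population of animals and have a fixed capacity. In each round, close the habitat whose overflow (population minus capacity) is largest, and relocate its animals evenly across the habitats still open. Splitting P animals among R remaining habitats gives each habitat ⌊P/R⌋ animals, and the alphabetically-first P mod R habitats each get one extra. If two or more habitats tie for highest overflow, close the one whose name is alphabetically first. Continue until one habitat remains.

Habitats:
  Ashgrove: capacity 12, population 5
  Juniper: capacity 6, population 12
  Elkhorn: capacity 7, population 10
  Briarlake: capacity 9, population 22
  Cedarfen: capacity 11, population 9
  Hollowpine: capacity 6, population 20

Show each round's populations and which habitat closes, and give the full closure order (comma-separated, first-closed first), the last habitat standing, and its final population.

Closure order: Hollowpine, Briarlake, Juniper, Elkhorn, Cedarfen
Last habitat: Ashgrove with 78 animals

Round 1: Ashgrove=5 Briarlake=22 Cedarfen=9 Elkhorn=10 Hollowpine=20 Juniper=12 → close Hollowpine (overflow 14)
  20÷5 = 4 each, +1 to first 0
Round 2: Ashgrove=9 Briarlake=26 Cedarfen=13 Elkhorn=14 Juniper=16 → close Briarlake (overflow 17)
  26÷4 = 6 each, +1 to first 2
Round 3: Ashgrove=16 Cedarfen=20 Elkhorn=20 Juniper=22 → close Juniper (overflow 16)
  22÷3 = 7 each, +1 to first 1
Round 4: Ashgrove=24 Cedarfen=27 Elkhorn=27 → close Elkhorn (overflow 20)
  27÷2 = 13 each, +1 to first 1
Round 5: Ashgrove=38 Cedarfen=40 → close Cedarfen (overflow 29)
  40÷1 = 40 each, +1 to first 0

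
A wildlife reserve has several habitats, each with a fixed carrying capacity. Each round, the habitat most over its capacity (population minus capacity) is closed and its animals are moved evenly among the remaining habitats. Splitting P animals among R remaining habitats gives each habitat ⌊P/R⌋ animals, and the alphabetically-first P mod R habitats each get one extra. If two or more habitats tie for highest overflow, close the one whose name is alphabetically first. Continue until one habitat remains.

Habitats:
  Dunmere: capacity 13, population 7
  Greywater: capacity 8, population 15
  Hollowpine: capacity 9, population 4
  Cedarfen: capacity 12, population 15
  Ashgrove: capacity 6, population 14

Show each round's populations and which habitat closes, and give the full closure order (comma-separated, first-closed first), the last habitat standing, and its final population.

Closure order: Ashgrove, Greywater, Cedarfen, Dunmere
Last habitat: Hollowpine with 55 animals

Round 1: Ashgrove=14 Cedarfen=15 Dunmere=7 Greywater=15 Hollowpine=4 → close Ashgrove (overflow 8)
  14÷4 = 3 each, +1 to first 2
Round 2: Cedarfen=19 Dunmere=11 Greywater=18 Hollowpine=7 → close Greywater (overflow 10)
  18÷3 = 6 each, +1 to first 0
Round 3: Cedarfen=25 Dunmere=17 Hollowpine=13 → close Cedarfen (overflow 13)
  25÷2 = 12 each, +1 to first 1
Round 4: Dunmere=30 Hollowpine=25 → close Dunmere (overflow 17)
  30÷1 = 30 each, +1 to first 0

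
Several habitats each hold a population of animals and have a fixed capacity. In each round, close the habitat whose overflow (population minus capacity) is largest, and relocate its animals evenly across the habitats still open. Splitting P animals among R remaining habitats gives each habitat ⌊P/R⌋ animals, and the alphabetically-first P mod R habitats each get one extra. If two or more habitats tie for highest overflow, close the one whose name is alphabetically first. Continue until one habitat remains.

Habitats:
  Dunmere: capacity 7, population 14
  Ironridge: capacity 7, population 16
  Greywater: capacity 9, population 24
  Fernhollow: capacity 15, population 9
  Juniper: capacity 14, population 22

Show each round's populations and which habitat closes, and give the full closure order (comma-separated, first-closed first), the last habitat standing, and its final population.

Closure order: Greywater, Ironridge, Dunmere, Juniper
Last habitat: Fernhollow with 85 animals

Round 1: Dunmere=14 Fernhollow=9 Greywater=24 Ironridge=16 Juniper=22 → close Greywater (overflow 15)
  24÷4 = 6 each, +1 to first 0
Round 2: Dunmere=20 Fernhollow=15 Ironridge=22 Juniper=28 → close Ironridge (overflow 15)
  22÷3 = 7 each, +1 to first 1
Round 3: Dunmere=28 Fernhollow=22 Juniper=35 → close Dunmere (overflow 21)
  28÷2 = 14 each, +1 to first 0
Round 4: Fernhollow=36 Juniper=49 → close Juniper (overflow 35)
  49÷1 = 49 each, +1 to first 0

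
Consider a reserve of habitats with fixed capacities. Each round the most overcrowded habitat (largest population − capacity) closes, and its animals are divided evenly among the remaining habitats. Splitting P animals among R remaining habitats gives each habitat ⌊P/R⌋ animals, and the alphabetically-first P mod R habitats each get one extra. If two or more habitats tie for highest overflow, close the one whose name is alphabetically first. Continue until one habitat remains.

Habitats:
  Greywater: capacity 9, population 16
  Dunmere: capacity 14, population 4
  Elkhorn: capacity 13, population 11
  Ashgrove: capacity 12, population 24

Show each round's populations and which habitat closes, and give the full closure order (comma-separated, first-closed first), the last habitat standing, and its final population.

Round 1: Ashgrove=24 Dunmere=4 Elkhorn=11 Greywater=16 → close Ashgrove (overflow 12)
  24÷3 = 8 each, +1 to first 0
Round 2: Dunmere=12 Elkhorn=19 Greywater=24 → close Greywater (overflow 15)
  24÷2 = 12 each, +1 to first 0
Round 3: Dunmere=24 Elkhorn=31 → close Elkhorn (overflow 18)
  31÷1 = 31 each, +1 to first 0

Closure order: Ashgrove, Greywater, Elkhorn
Last habitat: Dunmere with 55 animals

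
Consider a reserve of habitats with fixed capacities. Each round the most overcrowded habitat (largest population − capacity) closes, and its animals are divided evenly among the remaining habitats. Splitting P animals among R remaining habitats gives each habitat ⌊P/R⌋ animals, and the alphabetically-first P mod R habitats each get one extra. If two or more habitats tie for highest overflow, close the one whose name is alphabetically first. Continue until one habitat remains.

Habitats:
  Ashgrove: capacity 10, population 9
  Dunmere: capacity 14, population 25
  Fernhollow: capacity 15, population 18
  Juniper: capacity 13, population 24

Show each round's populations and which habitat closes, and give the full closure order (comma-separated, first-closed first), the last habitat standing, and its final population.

Closure order: Dunmere, Juniper, Fernhollow
Last habitat: Ashgrove with 76 animals

Round 1: Ashgrove=9 Dunmere=25 Fernhollow=18 Juniper=24 → close Dunmere (overflow 11)
  25÷3 = 8 each, +1 to first 1
Round 2: Ashgrove=18 Fernhollow=26 Juniper=32 → close Juniper (overflow 19)
  32÷2 = 16 each, +1 to first 0
Round 3: Ashgrove=34 Fernhollow=42 → close Fernhollow (overflow 27)
  42÷1 = 42 each, +1 to first 0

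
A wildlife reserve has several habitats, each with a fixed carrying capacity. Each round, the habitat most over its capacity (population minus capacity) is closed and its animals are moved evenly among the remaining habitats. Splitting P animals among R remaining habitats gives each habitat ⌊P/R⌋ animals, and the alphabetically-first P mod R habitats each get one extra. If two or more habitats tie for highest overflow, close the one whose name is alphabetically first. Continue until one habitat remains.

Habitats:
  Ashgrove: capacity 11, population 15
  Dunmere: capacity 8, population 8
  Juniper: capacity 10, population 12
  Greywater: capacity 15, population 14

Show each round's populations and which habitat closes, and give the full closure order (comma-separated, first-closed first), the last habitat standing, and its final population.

Round 1: Ashgrove=15 Dunmere=8 Greywater=14 Juniper=12 → close Ashgrove (overflow 4)
  15÷3 = 5 each, +1 to first 0
Round 2: Dunmere=13 Greywater=19 Juniper=17 → close Juniper (overflow 7)
  17÷2 = 8 each, +1 to first 1
Round 3: Dunmere=22 Greywater=27 → close Dunmere (overflow 14)
  22÷1 = 22 each, +1 to first 0

Closure order: Ashgrove, Juniper, Dunmere
Last habitat: Greywater with 49 animals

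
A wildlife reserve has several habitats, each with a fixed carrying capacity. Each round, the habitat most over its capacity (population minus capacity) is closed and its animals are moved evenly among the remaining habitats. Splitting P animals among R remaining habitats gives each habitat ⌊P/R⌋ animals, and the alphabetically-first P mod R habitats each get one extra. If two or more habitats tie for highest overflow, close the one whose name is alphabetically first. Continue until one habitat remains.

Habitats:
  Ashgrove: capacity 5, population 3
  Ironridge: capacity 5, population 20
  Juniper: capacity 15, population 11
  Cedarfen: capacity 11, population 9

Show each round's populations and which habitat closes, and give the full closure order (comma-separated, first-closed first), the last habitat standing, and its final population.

Closure order: Ironridge, Ashgrove, Cedarfen
Last habitat: Juniper with 43 animals

Round 1: Ashgrove=3 Cedarfen=9 Ironridge=20 Juniper=11 → close Ironridge (overflow 15)
  20÷3 = 6 each, +1 to first 2
Round 2: Ashgrove=10 Cedarfen=16 Juniper=17 → close Ashgrove (overflow 5)
  10÷2 = 5 each, +1 to first 0
Round 3: Cedarfen=21 Juniper=22 → close Cedarfen (overflow 10)
  21÷1 = 21 each, +1 to first 0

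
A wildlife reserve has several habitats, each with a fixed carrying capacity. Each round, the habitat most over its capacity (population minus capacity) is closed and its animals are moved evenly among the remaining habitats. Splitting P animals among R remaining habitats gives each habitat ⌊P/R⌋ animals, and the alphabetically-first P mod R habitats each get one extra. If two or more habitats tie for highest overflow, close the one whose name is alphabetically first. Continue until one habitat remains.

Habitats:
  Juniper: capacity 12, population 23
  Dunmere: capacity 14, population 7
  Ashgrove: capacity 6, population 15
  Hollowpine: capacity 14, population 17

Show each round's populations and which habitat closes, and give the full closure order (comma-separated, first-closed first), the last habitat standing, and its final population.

Round 1: Ashgrove=15 Dunmere=7 Hollowpine=17 Juniper=23 → close Juniper (overflow 11)
  23÷3 = 7 each, +1 to first 2
Round 2: Ashgrove=23 Dunmere=15 Hollowpine=24 → close Ashgrove (overflow 17)
  23÷2 = 11 each, +1 to first 1
Round 3: Dunmere=27 Hollowpine=35 → close Hollowpine (overflow 21)
  35÷1 = 35 each, +1 to first 0

Closure order: Juniper, Ashgrove, Hollowpine
Last habitat: Dunmere with 62 animals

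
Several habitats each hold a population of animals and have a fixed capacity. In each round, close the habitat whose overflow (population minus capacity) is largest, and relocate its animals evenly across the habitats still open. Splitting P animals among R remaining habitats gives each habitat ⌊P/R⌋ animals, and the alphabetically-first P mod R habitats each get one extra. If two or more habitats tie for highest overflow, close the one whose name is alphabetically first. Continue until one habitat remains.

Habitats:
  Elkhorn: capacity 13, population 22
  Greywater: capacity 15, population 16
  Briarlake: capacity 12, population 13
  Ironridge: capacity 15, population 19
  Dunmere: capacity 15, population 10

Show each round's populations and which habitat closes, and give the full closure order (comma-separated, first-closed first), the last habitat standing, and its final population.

Closure order: Elkhorn, Ironridge, Briarlake, Greywater
Last habitat: Dunmere with 80 animals

Round 1: Briarlake=13 Dunmere=10 Elkhorn=22 Greywater=16 Ironridge=19 → close Elkhorn (overflow 9)
  22÷4 = 5 each, +1 to first 2
Round 2: Briarlake=19 Dunmere=16 Greywater=21 Ironridge=24 → close Ironridge (overflow 9)
  24÷3 = 8 each, +1 to first 0
Round 3: Briarlake=27 Dunmere=24 Greywater=29 → close Briarlake (overflow 15)
  27÷2 = 13 each, +1 to first 1
Round 4: Dunmere=38 Greywater=42 → close Greywater (overflow 27)
  42÷1 = 42 each, +1 to first 0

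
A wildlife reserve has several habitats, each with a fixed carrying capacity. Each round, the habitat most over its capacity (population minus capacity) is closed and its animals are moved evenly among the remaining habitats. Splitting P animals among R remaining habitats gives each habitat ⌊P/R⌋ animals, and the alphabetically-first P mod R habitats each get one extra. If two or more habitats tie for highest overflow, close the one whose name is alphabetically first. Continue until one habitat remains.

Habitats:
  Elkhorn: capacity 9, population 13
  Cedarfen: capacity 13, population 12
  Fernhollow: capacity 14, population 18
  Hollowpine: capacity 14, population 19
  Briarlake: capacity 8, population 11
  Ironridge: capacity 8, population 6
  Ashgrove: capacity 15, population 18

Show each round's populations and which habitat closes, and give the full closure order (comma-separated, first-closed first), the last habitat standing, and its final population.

Round 1: Ashgrove=18 Briarlake=11 Cedarfen=12 Elkhorn=13 Fernhollow=18 Hollowpine=19 Ironridge=6 → close Hollowpine (overflow 5)
  19÷6 = 3 each, +1 to first 1
Round 2: Ashgrove=22 Briarlake=14 Cedarfen=15 Elkhorn=16 Fernhollow=21 Ironridge=9 → close Ashgrove (overflow 7)
  22÷5 = 4 each, +1 to first 2
Round 3: Briarlake=19 Cedarfen=20 Elkhorn=20 Fernhollow=25 Ironridge=13 → close Briarlake (overflow 11)
  19÷4 = 4 each, +1 to first 3
Round 4: Cedarfen=25 Elkhorn=25 Fernhollow=30 Ironridge=17 → close Elkhorn (overflow 16)
  25÷3 = 8 each, +1 to first 1
Round 5: Cedarfen=34 Fernhollow=38 Ironridge=25 → close Fernhollow (overflow 24)
  38÷2 = 19 each, +1 to first 0
Round 6: Cedarfen=53 Ironridge=44 → close Cedarfen (overflow 40)
  53÷1 = 53 each, +1 to first 0

Closure order: Hollowpine, Ashgrove, Briarlake, Elkhorn, Fernhollow, Cedarfen
Last habitat: Ironridge with 97 animals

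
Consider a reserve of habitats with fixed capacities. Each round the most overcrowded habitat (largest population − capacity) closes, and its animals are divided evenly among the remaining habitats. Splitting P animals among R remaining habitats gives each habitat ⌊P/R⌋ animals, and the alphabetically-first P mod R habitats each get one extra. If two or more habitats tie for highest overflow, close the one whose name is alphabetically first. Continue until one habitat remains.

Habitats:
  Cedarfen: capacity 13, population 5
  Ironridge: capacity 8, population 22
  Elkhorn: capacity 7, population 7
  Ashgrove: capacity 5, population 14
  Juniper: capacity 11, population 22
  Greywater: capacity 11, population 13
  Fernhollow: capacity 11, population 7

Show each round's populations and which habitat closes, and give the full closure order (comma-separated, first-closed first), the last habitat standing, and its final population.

Closure order: Ironridge, Juniper, Ashgrove, Elkhorn, Greywater, Fernhollow
Last habitat: Cedarfen with 90 animals

Round 1: Ashgrove=14 Cedarfen=5 Elkhorn=7 Fernhollow=7 Greywater=13 Ironridge=22 Juniper=22 → close Ironridge (overflow 14)
  22÷6 = 3 each, +1 to first 4
Round 2: Ashgrove=18 Cedarfen=9 Elkhorn=11 Fernhollow=11 Greywater=16 Juniper=25 → close Juniper (overflow 14)
  25÷5 = 5 each, +1 to first 0
Round 3: Ashgrove=23 Cedarfen=14 Elkhorn=16 Fernhollow=16 Greywater=21 → close Ashgrove (overflow 18)
  23÷4 = 5 each, +1 to first 3
Round 4: Cedarfen=20 Elkhorn=22 Fernhollow=22 Greywater=26 → close Elkhorn (overflow 15)
  22÷3 = 7 each, +1 to first 1
Round 5: Cedarfen=28 Fernhollow=29 Greywater=33 → close Greywater (overflow 22)
  33÷2 = 16 each, +1 to first 1
Round 6: Cedarfen=45 Fernhollow=45 → close Fernhollow (overflow 34)
  45÷1 = 45 each, +1 to first 0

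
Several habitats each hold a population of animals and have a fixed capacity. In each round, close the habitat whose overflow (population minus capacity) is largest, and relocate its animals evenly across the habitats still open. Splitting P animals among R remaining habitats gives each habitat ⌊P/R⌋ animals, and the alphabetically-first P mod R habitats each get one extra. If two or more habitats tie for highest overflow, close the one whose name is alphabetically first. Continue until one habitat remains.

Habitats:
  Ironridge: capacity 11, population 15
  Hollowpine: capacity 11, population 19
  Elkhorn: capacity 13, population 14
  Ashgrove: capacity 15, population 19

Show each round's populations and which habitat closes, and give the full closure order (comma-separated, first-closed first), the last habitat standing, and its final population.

Round 1: Ashgrove=19 Elkhorn=14 Hollowpine=19 Ironridge=15 → close Hollowpine (overflow 8)
  19÷3 = 6 each, +1 to first 1
Round 2: Ashgrove=26 Elkhorn=20 Ironridge=21 → close Ashgrove (overflow 11)
  26÷2 = 13 each, +1 to first 0
Round 3: Elkhorn=33 Ironridge=34 → close Ironridge (overflow 23)
  34÷1 = 34 each, +1 to first 0

Closure order: Hollowpine, Ashgrove, Ironridge
Last habitat: Elkhorn with 67 animals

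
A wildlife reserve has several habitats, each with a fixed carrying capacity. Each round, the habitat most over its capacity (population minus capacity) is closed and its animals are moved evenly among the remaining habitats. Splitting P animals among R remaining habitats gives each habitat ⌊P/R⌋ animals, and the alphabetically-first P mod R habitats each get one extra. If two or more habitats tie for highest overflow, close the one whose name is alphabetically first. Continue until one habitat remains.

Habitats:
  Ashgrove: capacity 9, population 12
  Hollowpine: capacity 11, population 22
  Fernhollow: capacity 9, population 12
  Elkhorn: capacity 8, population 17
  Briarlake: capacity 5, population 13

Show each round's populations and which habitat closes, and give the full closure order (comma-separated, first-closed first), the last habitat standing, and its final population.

Round 1: Ashgrove=12 Briarlake=13 Elkhorn=17 Fernhollow=12 Hollowpine=22 → close Hollowpine (overflow 11)
  22÷4 = 5 each, +1 to first 2
Round 2: Ashgrove=18 Briarlake=19 Elkhorn=22 Fernhollow=17 → close Briarlake (overflow 14)
  19÷3 = 6 each, +1 to first 1
Round 3: Ashgrove=25 Elkhorn=28 Fernhollow=23 → close Elkhorn (overflow 20)
  28÷2 = 14 each, +1 to first 0
Round 4: Ashgrove=39 Fernhollow=37 → close Ashgrove (overflow 30)
  39÷1 = 39 each, +1 to first 0

Closure order: Hollowpine, Briarlake, Elkhorn, Ashgrove
Last habitat: Fernhollow with 76 animals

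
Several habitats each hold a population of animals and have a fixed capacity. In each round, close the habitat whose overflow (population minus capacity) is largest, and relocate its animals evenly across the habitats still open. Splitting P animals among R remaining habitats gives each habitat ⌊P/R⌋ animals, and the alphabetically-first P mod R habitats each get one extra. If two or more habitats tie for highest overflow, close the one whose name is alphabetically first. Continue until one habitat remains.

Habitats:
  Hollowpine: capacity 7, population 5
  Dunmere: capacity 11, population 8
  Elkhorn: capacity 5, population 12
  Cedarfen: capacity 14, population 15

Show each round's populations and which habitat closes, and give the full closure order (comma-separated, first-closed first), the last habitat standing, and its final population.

Closure order: Elkhorn, Cedarfen, Dunmere
Last habitat: Hollowpine with 40 animals

Round 1: Cedarfen=15 Dunmere=8 Elkhorn=12 Hollowpine=5 → close Elkhorn (overflow 7)
  12÷3 = 4 each, +1 to first 0
Round 2: Cedarfen=19 Dunmere=12 Hollowpine=9 → close Cedarfen (overflow 5)
  19÷2 = 9 each, +1 to first 1
Round 3: Dunmere=22 Hollowpine=18 → close Dunmere (overflow 11)
  22÷1 = 22 each, +1 to first 0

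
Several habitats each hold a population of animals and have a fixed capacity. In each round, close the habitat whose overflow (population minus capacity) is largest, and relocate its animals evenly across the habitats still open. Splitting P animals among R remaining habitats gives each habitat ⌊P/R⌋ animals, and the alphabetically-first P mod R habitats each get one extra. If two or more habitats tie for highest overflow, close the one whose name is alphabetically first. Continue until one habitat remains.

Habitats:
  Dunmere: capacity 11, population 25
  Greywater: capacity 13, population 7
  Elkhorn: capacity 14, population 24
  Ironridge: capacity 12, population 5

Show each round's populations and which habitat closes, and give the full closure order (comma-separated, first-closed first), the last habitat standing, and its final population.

Closure order: Dunmere, Elkhorn, Greywater
Last habitat: Ironridge with 61 animals

Round 1: Dunmere=25 Elkhorn=24 Greywater=7 Ironridge=5 → close Dunmere (overflow 14)
  25÷3 = 8 each, +1 to first 1
Round 2: Elkhorn=33 Greywater=15 Ironridge=13 → close Elkhorn (overflow 19)
  33÷2 = 16 each, +1 to first 1
Round 3: Greywater=32 Ironridge=29 → close Greywater (overflow 19)
  32÷1 = 32 each, +1 to first 0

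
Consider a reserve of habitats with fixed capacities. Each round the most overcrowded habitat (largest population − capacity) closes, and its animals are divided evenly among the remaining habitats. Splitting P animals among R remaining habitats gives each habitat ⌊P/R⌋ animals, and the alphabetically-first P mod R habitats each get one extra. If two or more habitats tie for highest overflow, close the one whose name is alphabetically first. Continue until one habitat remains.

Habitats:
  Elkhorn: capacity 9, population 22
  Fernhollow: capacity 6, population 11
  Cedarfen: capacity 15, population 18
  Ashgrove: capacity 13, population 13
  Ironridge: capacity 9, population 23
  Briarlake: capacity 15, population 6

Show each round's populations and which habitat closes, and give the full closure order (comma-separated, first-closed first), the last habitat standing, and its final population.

Round 1: Ashgrove=13 Briarlake=6 Cedarfen=18 Elkhorn=22 Fernhollow=11 Ironridge=23 → close Ironridge (overflow 14)
  23÷5 = 4 each, +1 to first 3
Round 2: Ashgrove=18 Briarlake=11 Cedarfen=23 Elkhorn=26 Fernhollow=15 → close Elkhorn (overflow 17)
  26÷4 = 6 each, +1 to first 2
Round 3: Ashgrove=25 Briarlake=18 Cedarfen=29 Fernhollow=21 → close Fernhollow (overflow 15)
  21÷3 = 7 each, +1 to first 0
Round 4: Ashgrove=32 Briarlake=25 Cedarfen=36 → close Cedarfen (overflow 21)
  36÷2 = 18 each, +1 to first 0
Round 5: Ashgrove=50 Briarlake=43 → close Ashgrove (overflow 37)
  50÷1 = 50 each, +1 to first 0

Closure order: Ironridge, Elkhorn, Fernhollow, Cedarfen, Ashgrove
Last habitat: Briarlake with 93 animals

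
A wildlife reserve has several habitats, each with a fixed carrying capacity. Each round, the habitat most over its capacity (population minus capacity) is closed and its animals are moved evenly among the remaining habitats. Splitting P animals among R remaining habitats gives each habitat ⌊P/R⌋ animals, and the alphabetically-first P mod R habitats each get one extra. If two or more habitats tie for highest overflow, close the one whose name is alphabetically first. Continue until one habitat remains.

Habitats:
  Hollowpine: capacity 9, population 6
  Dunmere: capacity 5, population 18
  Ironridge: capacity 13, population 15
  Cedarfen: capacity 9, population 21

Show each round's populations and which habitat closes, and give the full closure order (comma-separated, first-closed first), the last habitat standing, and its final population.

Round 1: Cedarfen=21 Dunmere=18 Hollowpine=6 Ironridge=15 → close Dunmere (overflow 13)
  18÷3 = 6 each, +1 to first 0
Round 2: Cedarfen=27 Hollowpine=12 Ironridge=21 → close Cedarfen (overflow 18)
  27÷2 = 13 each, +1 to first 1
Round 3: Hollowpine=26 Ironridge=34 → close Ironridge (overflow 21)
  34÷1 = 34 each, +1 to first 0

Closure order: Dunmere, Cedarfen, Ironridge
Last habitat: Hollowpine with 60 animals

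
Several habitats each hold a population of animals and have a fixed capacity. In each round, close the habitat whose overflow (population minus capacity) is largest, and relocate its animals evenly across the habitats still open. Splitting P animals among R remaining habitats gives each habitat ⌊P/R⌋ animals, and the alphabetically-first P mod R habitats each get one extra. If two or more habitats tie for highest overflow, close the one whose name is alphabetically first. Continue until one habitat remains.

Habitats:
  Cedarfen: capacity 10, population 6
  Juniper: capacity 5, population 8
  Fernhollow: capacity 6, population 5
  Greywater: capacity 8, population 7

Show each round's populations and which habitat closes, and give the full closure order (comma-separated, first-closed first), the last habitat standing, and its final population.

Round 1: Cedarfen=6 Fernhollow=5 Greywater=7 Juniper=8 → close Juniper (overflow 3)
  8÷3 = 2 each, +1 to first 2
Round 2: Cedarfen=9 Fernhollow=8 Greywater=9 → close Fernhollow (overflow 2)
  8÷2 = 4 each, +1 to first 0
Round 3: Cedarfen=13 Greywater=13 → close Greywater (overflow 5)
  13÷1 = 13 each, +1 to first 0

Closure order: Juniper, Fernhollow, Greywater
Last habitat: Cedarfen with 26 animals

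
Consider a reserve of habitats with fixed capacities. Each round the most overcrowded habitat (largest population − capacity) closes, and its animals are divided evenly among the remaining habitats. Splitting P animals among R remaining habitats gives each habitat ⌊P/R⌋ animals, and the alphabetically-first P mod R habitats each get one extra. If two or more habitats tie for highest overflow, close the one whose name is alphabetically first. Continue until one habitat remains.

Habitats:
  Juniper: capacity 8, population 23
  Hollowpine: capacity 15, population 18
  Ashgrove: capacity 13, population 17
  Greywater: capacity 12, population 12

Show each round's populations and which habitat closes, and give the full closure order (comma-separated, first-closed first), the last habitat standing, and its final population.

Closure order: Juniper, Ashgrove, Hollowpine
Last habitat: Greywater with 70 animals

Round 1: Ashgrove=17 Greywater=12 Hollowpine=18 Juniper=23 → close Juniper (overflow 15)
  23÷3 = 7 each, +1 to first 2
Round 2: Ashgrove=25 Greywater=20 Hollowpine=25 → close Ashgrove (overflow 12)
  25÷2 = 12 each, +1 to first 1
Round 3: Greywater=33 Hollowpine=37 → close Hollowpine (overflow 22)
  37÷1 = 37 each, +1 to first 0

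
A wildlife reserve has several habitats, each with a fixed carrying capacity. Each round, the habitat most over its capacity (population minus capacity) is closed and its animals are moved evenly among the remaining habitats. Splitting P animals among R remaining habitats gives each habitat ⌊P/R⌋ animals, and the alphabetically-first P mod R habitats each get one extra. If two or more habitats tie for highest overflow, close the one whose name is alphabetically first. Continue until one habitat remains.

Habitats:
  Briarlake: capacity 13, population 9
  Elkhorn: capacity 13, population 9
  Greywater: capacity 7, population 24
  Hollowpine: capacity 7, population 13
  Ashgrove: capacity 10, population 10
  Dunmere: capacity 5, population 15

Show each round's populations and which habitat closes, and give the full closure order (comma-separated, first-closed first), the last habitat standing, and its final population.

Closure order: Greywater, Dunmere, Hollowpine, Ashgrove, Briarlake
Last habitat: Elkhorn with 80 animals

Round 1: Ashgrove=10 Briarlake=9 Dunmere=15 Elkhorn=9 Greywater=24 Hollowpine=13 → close Greywater (overflow 17)
  24÷5 = 4 each, +1 to first 4
Round 2: Ashgrove=15 Briarlake=14 Dunmere=20 Elkhorn=14 Hollowpine=17 → close Dunmere (overflow 15)
  20÷4 = 5 each, +1 to first 0
Round 3: Ashgrove=20 Briarlake=19 Elkhorn=19 Hollowpine=22 → close Hollowpine (overflow 15)
  22÷3 = 7 each, +1 to first 1
Round 4: Ashgrove=28 Briarlake=26 Elkhorn=26 → close Ashgrove (overflow 18)
  28÷2 = 14 each, +1 to first 0
Round 5: Briarlake=40 Elkhorn=40 → close Briarlake (overflow 27)
  40÷1 = 40 each, +1 to first 0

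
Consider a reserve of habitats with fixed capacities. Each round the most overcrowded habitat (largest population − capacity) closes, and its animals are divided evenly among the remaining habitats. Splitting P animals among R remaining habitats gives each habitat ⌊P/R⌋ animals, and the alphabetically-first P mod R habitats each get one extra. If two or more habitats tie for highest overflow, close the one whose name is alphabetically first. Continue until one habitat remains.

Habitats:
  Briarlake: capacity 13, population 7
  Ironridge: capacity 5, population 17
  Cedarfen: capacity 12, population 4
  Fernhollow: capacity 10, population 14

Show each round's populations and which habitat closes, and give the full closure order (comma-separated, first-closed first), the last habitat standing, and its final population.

Closure order: Ironridge, Fernhollow, Briarlake
Last habitat: Cedarfen with 42 animals

Round 1: Briarlake=7 Cedarfen=4 Fernhollow=14 Ironridge=17 → close Ironridge (overflow 12)
  17÷3 = 5 each, +1 to first 2
Round 2: Briarlake=13 Cedarfen=10 Fernhollow=19 → close Fernhollow (overflow 9)
  19÷2 = 9 each, +1 to first 1
Round 3: Briarlake=23 Cedarfen=19 → close Briarlake (overflow 10)
  23÷1 = 23 each, +1 to first 0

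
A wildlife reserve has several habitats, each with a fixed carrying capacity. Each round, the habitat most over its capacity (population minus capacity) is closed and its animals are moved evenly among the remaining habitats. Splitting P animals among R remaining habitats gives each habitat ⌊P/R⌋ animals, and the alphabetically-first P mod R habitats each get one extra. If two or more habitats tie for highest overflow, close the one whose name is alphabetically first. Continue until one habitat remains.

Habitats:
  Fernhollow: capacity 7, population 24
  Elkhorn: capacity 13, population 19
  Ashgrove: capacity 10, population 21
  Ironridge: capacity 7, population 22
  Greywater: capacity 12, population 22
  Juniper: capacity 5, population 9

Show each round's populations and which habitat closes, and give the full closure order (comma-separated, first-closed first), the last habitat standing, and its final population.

Closure order: Fernhollow, Ironridge, Ashgrove, Greywater, Elkhorn
Last habitat: Juniper with 117 animals

Round 1: Ashgrove=21 Elkhorn=19 Fernhollow=24 Greywater=22 Ironridge=22 Juniper=9 → close Fernhollow (overflow 17)
  24÷5 = 4 each, +1 to first 4
Round 2: Ashgrove=26 Elkhorn=24 Greywater=27 Ironridge=27 Juniper=13 → close Ironridge (overflow 20)
  27÷4 = 6 each, +1 to first 3
Round 3: Ashgrove=33 Elkhorn=31 Greywater=34 Juniper=19 → close Ashgrove (overflow 23)
  33÷3 = 11 each, +1 to first 0
Round 4: Elkhorn=42 Greywater=45 Juniper=30 → close Greywater (overflow 33)
  45÷2 = 22 each, +1 to first 1
Round 5: Elkhorn=65 Juniper=52 → close Elkhorn (overflow 52)
  65÷1 = 65 each, +1 to first 0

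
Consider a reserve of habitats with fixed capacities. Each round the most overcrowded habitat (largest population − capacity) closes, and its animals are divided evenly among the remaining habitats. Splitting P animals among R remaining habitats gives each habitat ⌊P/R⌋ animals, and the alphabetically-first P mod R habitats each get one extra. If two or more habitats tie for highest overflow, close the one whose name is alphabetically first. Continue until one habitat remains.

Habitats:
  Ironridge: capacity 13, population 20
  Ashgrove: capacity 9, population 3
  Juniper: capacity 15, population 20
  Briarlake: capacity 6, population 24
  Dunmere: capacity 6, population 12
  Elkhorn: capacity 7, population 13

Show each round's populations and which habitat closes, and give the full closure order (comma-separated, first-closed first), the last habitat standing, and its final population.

Round 1: Ashgrove=3 Briarlake=24 Dunmere=12 Elkhorn=13 Ironridge=20 Juniper=20 → close Briarlake (overflow 18)
  24÷5 = 4 each, +1 to first 4
Round 2: Ashgrove=8 Dunmere=17 Elkhorn=18 Ironridge=25 Juniper=24 → close Ironridge (overflow 12)
  25÷4 = 6 each, +1 to first 1
Round 3: Ashgrove=15 Dunmere=23 Elkhorn=24 Juniper=30 → close Dunmere (overflow 17)
  23÷3 = 7 each, +1 to first 2
Round 4: Ashgrove=23 Elkhorn=32 Juniper=37 → close Elkhorn (overflow 25)
  32÷2 = 16 each, +1 to first 0
Round 5: Ashgrove=39 Juniper=53 → close Juniper (overflow 38)
  53÷1 = 53 each, +1 to first 0

Closure order: Briarlake, Ironridge, Dunmere, Elkhorn, Juniper
Last habitat: Ashgrove with 92 animals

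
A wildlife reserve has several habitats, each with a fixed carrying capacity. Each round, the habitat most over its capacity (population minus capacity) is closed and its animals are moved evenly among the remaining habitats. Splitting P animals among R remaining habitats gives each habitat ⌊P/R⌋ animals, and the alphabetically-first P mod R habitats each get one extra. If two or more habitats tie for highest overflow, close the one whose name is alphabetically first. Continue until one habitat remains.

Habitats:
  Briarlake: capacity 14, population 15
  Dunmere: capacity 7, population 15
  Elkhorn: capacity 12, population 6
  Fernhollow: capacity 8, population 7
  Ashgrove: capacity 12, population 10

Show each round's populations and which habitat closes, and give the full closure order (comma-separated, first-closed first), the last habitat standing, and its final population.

Round 1: Ashgrove=10 Briarlake=15 Dunmere=15 Elkhorn=6 Fernhollow=7 → close Dunmere (overflow 8)
  15÷4 = 3 each, +1 to first 3
Round 2: Ashgrove=14 Briarlake=19 Elkhorn=10 Fernhollow=10 → close Briarlake (overflow 5)
  19÷3 = 6 each, +1 to first 1
Round 3: Ashgrove=21 Elkhorn=16 Fernhollow=16 → close Ashgrove (overflow 9)
  21÷2 = 10 each, +1 to first 1
Round 4: Elkhorn=27 Fernhollow=26 → close Fernhollow (overflow 18)
  26÷1 = 26 each, +1 to first 0

Closure order: Dunmere, Briarlake, Ashgrove, Fernhollow
Last habitat: Elkhorn with 53 animals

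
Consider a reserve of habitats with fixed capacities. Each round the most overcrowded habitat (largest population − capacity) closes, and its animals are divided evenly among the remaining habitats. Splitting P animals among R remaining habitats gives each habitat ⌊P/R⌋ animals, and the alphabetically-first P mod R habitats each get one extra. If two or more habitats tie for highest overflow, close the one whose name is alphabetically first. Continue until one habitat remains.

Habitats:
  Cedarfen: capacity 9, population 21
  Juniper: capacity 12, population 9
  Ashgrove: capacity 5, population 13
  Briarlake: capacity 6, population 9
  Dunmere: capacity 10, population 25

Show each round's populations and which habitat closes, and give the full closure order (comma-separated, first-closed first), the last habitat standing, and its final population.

Closure order: Dunmere, Cedarfen, Ashgrove, Briarlake
Last habitat: Juniper with 77 animals

Round 1: Ashgrove=13 Briarlake=9 Cedarfen=21 Dunmere=25 Juniper=9 → close Dunmere (overflow 15)
  25÷4 = 6 each, +1 to first 1
Round 2: Ashgrove=20 Briarlake=15 Cedarfen=27 Juniper=15 → close Cedarfen (overflow 18)
  27÷3 = 9 each, +1 to first 0
Round 3: Ashgrove=29 Briarlake=24 Juniper=24 → close Ashgrove (overflow 24)
  29÷2 = 14 each, +1 to first 1
Round 4: Briarlake=39 Juniper=38 → close Briarlake (overflow 33)
  39÷1 = 39 each, +1 to first 0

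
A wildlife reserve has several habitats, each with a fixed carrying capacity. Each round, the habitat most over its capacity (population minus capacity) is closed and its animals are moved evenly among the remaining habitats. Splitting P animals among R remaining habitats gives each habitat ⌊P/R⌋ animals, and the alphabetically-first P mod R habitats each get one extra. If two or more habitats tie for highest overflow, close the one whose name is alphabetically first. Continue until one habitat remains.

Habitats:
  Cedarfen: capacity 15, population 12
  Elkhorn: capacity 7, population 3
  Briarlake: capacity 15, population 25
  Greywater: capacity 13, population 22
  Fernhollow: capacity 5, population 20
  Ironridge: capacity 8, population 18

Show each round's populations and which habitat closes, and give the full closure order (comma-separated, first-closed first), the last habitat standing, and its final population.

Round 1: Briarlake=25 Cedarfen=12 Elkhorn=3 Fernhollow=20 Greywater=22 Ironridge=18 → close Fernhollow (overflow 15)
  20÷5 = 4 each, +1 to first 0
Round 2: Briarlake=29 Cedarfen=16 Elkhorn=7 Greywater=26 Ironridge=22 → close Briarlake (overflow 14)
  29÷4 = 7 each, +1 to first 1
Round 3: Cedarfen=24 Elkhorn=14 Greywater=33 Ironridge=29 → close Ironridge (overflow 21)
  29÷3 = 9 each, +1 to first 2
Round 4: Cedarfen=34 Elkhorn=24 Greywater=42 → close Greywater (overflow 29)
  42÷2 = 21 each, +1 to first 0
Round 5: Cedarfen=55 Elkhorn=45 → close Cedarfen (overflow 40)
  55÷1 = 55 each, +1 to first 0

Closure order: Fernhollow, Briarlake, Ironridge, Greywater, Cedarfen
Last habitat: Elkhorn with 100 animals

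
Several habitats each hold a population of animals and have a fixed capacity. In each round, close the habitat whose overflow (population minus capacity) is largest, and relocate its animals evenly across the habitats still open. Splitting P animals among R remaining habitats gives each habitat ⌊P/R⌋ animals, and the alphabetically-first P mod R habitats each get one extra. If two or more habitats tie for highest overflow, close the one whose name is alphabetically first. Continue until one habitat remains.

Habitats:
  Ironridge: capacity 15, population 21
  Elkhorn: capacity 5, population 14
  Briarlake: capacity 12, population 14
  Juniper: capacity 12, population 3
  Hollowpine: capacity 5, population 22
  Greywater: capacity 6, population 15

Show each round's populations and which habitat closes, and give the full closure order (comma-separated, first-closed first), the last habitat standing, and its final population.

Closure order: Hollowpine, Elkhorn, Greywater, Ironridge, Briarlake
Last habitat: Juniper with 89 animals

Round 1: Briarlake=14 Elkhorn=14 Greywater=15 Hollowpine=22 Ironridge=21 Juniper=3 → close Hollowpine (overflow 17)
  22÷5 = 4 each, +1 to first 2
Round 2: Briarlake=19 Elkhorn=19 Greywater=19 Ironridge=25 Juniper=7 → close Elkhorn (overflow 14)
  19÷4 = 4 each, +1 to first 3
Round 3: Briarlake=24 Greywater=24 Ironridge=30 Juniper=11 → close Greywater (overflow 18)
  24÷3 = 8 each, +1 to first 0
Round 4: Briarlake=32 Ironridge=38 Juniper=19 → close Ironridge (overflow 23)
  38÷2 = 19 each, +1 to first 0
Round 5: Briarlake=51 Juniper=38 → close Briarlake (overflow 39)
  51÷1 = 51 each, +1 to first 0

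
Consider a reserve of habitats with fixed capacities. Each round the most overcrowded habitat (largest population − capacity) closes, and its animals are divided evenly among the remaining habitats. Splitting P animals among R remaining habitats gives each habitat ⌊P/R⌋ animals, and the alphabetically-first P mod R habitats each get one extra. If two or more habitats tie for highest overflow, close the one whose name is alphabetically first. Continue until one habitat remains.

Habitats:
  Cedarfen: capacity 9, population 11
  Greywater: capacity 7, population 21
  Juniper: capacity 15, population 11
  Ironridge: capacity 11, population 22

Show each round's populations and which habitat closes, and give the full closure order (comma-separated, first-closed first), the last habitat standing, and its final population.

Round 1: Cedarfen=11 Greywater=21 Ironridge=22 Juniper=11 → close Greywater (overflow 14)
  21÷3 = 7 each, +1 to first 0
Round 2: Cedarfen=18 Ironridge=29 Juniper=18 → close Ironridge (overflow 18)
  29÷2 = 14 each, +1 to first 1
Round 3: Cedarfen=33 Juniper=32 → close Cedarfen (overflow 24)
  33÷1 = 33 each, +1 to first 0

Closure order: Greywater, Ironridge, Cedarfen
Last habitat: Juniper with 65 animals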